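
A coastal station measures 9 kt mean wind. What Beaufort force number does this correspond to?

Beaufort force 3

9 kt lies in the Beaufort 3 band (gentle breeze, 7–10 kt).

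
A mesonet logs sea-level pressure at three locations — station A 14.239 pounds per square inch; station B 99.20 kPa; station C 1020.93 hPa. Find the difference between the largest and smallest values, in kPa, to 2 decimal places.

station A: 14.239 psi = 98.1744 kPa.
station C: 1020.93 hPa = 102.0930 kPa.
Spread: 102.0930 − 98.1744 = 3.92 kPa.

3.92 kPa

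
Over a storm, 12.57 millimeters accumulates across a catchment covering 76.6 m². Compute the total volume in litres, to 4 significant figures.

1 mm over 1 m² is 1 L, so volume = 12.57 × 76.6 = 962.862 L ≈ 962.9 L.

962.9 litres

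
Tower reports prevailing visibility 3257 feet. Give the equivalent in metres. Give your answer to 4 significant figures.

1 ft = 0.3048 m, so 3257 × 0.3048 = 992.7 m.

992.7 m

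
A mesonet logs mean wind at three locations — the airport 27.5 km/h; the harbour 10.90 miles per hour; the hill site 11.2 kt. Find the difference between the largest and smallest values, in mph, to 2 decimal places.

the airport: 27.5 km/h = 17.0877 mph.
the hill site: 11.2 kt = 12.8887 mph.
Spread: 17.0877 − 10.9000 = 6.19 mph.

6.19 mph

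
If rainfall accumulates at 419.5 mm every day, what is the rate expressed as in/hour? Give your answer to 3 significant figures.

419.5 mm/day × 0.0393701 in/mm × 0.0416667 day/hour = 0.688 in/hour.

0.688 in/hour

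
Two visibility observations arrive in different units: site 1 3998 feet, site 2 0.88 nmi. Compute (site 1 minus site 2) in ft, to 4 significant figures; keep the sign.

site 2: 0.88 nmi = 5346.98 ft.
Difference: 3998.00 − 5346.98 = -1349 ft.

-1349 ft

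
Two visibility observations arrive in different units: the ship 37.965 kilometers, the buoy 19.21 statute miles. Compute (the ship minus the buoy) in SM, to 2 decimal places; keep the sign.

4.38 SM

the ship: 37.965 km = 23.5904 SM.
Difference: 23.5904 − 19.2100 = 4.38 SM.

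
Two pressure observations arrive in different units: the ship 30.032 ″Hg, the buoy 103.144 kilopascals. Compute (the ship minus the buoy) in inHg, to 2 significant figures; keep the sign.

the buoy: 103.144 kPa = 30.4584 inHg.
Difference: 30.0320 − 30.4584 = -0.43 inHg.

-0.43 inHg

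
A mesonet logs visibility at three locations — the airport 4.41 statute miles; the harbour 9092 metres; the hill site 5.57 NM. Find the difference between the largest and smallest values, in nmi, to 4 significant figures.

1.738 nmi

the airport: 4.41 SM = 3.83219 nmi.
the harbour: 9092 m = 4.90929 nmi.
Spread: 5.57000 − 3.83219 = 1.738 nmi.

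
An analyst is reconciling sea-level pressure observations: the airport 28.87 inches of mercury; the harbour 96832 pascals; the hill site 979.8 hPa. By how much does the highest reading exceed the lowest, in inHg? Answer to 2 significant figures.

the harbour: 96832 Pa = 28.5945 inHg.
the hill site: 979.8 hPa = 28.9335 inHg.
Spread: 28.9335 − 28.5945 = 0.34 inHg.

0.34 inHg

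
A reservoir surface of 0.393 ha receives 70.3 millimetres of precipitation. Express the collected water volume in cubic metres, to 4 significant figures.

Area: 0.393 ha = 3930 m².
1 mm over 1 m² is 1 L, so volume = 70.3 × 3930 = 276279 L = 276.3 m³.

276.3 cubic metres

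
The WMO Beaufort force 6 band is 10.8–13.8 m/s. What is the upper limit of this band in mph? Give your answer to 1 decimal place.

10.8–13.8 m/s × 2.237 = 24.2–30.9 mph.

30.9 mph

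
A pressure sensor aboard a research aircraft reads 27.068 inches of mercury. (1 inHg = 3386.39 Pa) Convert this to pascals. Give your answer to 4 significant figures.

1 inHg = 3386.39 Pa, so 27.068 × 3386.39 = 91660 Pa.

91660 Pa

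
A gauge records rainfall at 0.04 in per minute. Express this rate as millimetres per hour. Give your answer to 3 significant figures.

0.04 in/minute × 25.4 mm/in × 60 minute/hour = 61.0 mm/hour.

61.0 mm/hour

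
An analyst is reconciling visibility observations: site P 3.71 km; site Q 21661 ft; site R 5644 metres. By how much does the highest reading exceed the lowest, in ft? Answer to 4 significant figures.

9489 ft

site P: 3.71 km = 12171.92 ft.
site R: 5644 m = 18517.06 ft.
Spread: 21661.00 − 12171.92 = 9489 ft.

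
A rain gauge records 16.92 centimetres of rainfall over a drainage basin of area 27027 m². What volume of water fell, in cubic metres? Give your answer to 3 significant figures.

4570 cubic metres

Depth: 16.92 cm × 10 = 169.2 mm.
1 mm over 1 m² is 1 L, so volume = 169.2 × 27027 = 4572968.4 L = 4570 m³.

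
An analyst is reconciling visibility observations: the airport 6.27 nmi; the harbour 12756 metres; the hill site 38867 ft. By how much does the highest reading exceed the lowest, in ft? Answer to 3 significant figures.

the airport: 6.27 nmi = 38097.24 ft.
the harbour: 12756 m = 41850.39 ft.
Spread: 41850.39 − 38097.24 = 3750 ft.

3750 ft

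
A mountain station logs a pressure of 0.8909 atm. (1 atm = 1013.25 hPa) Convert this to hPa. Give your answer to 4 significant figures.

902.7 hPa

1 atm = 1013.25 hPa, so 0.8909 × 1013.25 = 902.7 hPa.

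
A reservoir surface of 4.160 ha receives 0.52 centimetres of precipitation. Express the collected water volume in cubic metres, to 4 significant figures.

216.3 cubic metres

Depth: 0.52 cm × 10 = 5.2 mm.
Area: 4.160 ha = 41600 m².
1 mm over 1 m² is 1 L, so volume = 5.2 × 41600 = 216320 L = 216.3 m³.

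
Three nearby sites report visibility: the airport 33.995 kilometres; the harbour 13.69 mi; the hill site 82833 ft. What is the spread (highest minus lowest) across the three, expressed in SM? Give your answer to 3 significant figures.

the airport: 33.995 km = 21.1235 SM.
the hill site: 82833 ft = 15.6881 SM.
Spread: 21.1235 − 13.6900 = 7.43 SM.

7.43 SM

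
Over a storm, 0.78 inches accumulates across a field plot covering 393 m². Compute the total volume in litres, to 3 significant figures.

7790 litres

Depth: 0.78 in × 25.4 = 19.812 mm.
1 mm over 1 m² is 1 L, so volume = 19.812 × 393 = 7786.116 L ≈ 7790 L.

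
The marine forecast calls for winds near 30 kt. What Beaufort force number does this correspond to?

30 kt lies in the Beaufort 7 band (near gale, 28–33 kt).

Beaufort force 7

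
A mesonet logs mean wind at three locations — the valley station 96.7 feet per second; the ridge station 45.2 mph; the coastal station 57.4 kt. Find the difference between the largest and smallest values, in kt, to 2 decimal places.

18.12 kt

the valley station: 96.7 ft/s = 57.2932 kt.
the ridge station: 45.2 mph = 39.2777 kt.
Spread: 57.4000 − 39.2777 = 18.12 kt.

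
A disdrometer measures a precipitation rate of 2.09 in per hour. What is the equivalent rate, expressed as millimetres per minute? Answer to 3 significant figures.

0.885 mm/minute

2.09 in/hour × 25.4 mm/in × 0.0166667 hour/minute = 0.885 mm/minute.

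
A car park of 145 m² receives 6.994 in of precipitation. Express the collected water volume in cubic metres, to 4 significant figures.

25.76 cubic metres

Depth: 6.994 in × 25.4 = 177.6476 mm.
1 mm over 1 m² is 1 L, so volume = 177.6476 × 145 = 25758.902 L = 25.76 m³.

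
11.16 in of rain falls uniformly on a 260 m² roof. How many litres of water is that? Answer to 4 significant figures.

Depth: 11.16 in × 25.4 = 283.464 mm.
1 mm over 1 m² is 1 L, so volume = 283.464 × 260 = 73700.64 L ≈ 73700 L.

73700 litres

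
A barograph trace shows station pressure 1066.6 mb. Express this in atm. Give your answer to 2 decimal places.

1.05 atm

1 mb = 0.000986923 atm, so 1066.6 × 0.000986923 = 1.05 atm.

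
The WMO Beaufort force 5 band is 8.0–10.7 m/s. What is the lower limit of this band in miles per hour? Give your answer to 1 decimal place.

17.9 mph

8.0–10.7 m/s × 2.237 = 17.9–23.9 mph.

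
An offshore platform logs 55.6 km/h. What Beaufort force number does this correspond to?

Beaufort force 7

55.6 km/h = 15.4 m/s, which is Beaufort 7 (near gale, 13.9–17.1 m/s).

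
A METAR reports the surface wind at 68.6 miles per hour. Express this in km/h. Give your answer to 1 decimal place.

1 mph = 1.60934 km/h, so 68.6 × 1.60934 = 110.4 km/h.

110.4 km/h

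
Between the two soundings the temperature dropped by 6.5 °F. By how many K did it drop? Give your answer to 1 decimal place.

Converting a difference, only the 9/5 scale factor applies: ΔK = 6.5 × 0.5556 = 3.6 K.

3.6 K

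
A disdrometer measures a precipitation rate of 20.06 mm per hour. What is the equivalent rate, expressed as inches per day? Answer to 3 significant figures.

20.06 mm/hour × 0.0393701 in/mm × 24 hour/day = 19.0 in/day.

19.0 in/day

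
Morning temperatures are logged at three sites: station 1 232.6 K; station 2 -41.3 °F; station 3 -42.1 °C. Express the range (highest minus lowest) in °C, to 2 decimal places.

station 1: 232.6 K = -40.550 °C.
station 2: -41.3 °F = -40.722 °C.
Spread: (-40.550) − (-42.100) = 1.550 °C.

1.55 °C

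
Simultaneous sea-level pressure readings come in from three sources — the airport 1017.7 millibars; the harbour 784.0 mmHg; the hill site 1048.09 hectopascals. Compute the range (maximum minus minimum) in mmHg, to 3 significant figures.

the airport: 1017.7 mb = 763.338 mmHg.
the hill site: 1048.09 hPa = 786.132 mmHg.
Spread: 786.132 − 763.338 = 22.8 mmHg.

22.8 mmHg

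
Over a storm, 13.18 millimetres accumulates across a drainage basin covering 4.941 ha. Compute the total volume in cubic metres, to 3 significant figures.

Area: 4.941 ha = 49410 m².
1 mm over 1 m² is 1 L, so volume = 13.18 × 49410 = 651223.8 L = 651 m³.

651 cubic metres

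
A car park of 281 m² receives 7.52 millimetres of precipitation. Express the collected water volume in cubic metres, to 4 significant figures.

2.113 cubic metres

1 mm over 1 m² is 1 L, so volume = 7.52 × 281 = 2113.12 L = 2.113 m³.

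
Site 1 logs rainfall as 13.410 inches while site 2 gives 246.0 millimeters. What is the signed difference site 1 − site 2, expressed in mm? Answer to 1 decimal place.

94.6 mm

site 1: 13.410 in = 340.614 mm.
Difference: 340.614 − 246.000 = 94.6 mm.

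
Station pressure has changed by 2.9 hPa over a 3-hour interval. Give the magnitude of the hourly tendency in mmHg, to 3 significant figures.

0.725 mmHg per hour

2.9 hPa / 3 h × 0.750062 mmHg/hPa = 0.725 mmHg/h.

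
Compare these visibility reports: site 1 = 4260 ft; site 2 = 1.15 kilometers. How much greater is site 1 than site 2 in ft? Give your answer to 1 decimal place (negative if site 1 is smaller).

site 2: 1.15 km = 3772.966 ft.
Difference: 4260.000 − 3772.966 = 487.0 ft.

487.0 ft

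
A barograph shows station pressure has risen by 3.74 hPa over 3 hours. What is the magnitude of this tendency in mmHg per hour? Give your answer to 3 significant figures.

3.74 hPa / 3 h × 0.750062 mmHg/hPa = 0.935 mmHg/h.

0.935 mmHg per hour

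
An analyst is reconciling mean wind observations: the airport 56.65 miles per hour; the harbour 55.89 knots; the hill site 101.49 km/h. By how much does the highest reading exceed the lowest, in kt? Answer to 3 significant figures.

the airport: 56.65 mph = 49.2275 kt.
the hill site: 101.49 km/h = 54.8002 kt.
Spread: 55.8900 − 49.2275 = 6.66 kt.

6.66 kt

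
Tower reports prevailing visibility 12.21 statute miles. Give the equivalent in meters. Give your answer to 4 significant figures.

1 SM = 1609.34 m, so 12.21 × 1609.34 = 19650 m.

19650 m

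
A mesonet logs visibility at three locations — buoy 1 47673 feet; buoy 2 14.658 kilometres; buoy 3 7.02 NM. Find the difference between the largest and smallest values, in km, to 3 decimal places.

buoy 1: 47673 ft = 14.53073 km.
buoy 3: 7.02 nmi = 13.00104 km.
Spread: 14.65800 − 13.00104 = 1.657 km.

1.657 km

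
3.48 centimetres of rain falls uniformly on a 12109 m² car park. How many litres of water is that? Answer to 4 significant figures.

421400 litres

Depth: 3.48 cm × 10 = 34.8 mm.
1 mm over 1 m² is 1 L, so volume = 34.8 × 12109 = 421393.2 L ≈ 421400 L.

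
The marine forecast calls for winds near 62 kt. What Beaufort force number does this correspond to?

Beaufort force 11

62 kt lies in the Beaufort 11 band (violent storm, 56–63 kt).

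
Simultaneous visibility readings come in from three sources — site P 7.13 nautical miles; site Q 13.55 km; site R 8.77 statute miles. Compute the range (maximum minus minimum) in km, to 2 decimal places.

0.91 km

site P: 7.13 nmi = 13.2048 km.
site R: 8.77 SM = 14.1139 km.
Spread: 14.1139 − 13.2048 = 0.91 km.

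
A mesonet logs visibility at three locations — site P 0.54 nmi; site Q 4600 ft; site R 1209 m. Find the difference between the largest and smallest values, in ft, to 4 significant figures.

1319 ft

site P: 0.54 nmi = 3281.10 ft.
site R: 1209 m = 3966.54 ft.
Spread: 4600.00 − 3281.10 = 1319 ft.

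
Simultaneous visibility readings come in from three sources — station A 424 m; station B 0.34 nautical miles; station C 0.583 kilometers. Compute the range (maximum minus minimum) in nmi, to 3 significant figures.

0.111 nmi

station A: 424 m = 0.22894 nmi.
station C: 0.583 km = 0.31479 nmi.
Spread: 0.34000 − 0.22894 = 0.111 nmi.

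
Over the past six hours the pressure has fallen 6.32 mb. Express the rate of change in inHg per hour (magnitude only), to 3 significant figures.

0.0311 inHg per hour

6.32 mb / 6 h × 0.02953 inHg/mb = 0.0311 inHg/h.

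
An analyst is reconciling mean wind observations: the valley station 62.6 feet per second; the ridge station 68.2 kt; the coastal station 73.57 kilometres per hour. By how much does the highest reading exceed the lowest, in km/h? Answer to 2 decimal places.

the valley station: 62.6 ft/s = 68.6897 km/h.
the ridge station: 68.2 kt = 126.3064 km/h.
Spread: 126.3064 − 68.6897 = 57.62 km/h.

57.62 km/h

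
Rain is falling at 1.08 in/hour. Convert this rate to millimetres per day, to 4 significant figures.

658.4 mm/day

1.08 in/hour × 25.4 mm/in × 24 hour/day = 658.4 mm/day.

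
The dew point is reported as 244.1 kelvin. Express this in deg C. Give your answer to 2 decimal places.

-29.05 °C

°C = 244.1 − 273.15 = -29.05 °C.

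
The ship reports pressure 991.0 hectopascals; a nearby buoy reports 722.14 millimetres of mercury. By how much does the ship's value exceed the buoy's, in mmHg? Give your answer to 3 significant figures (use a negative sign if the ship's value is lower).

the ship: 991.0 hPa = 743.311 mmHg.
Difference: 743.311 − 722.140 = 21.2 mmHg.

21.2 mmHg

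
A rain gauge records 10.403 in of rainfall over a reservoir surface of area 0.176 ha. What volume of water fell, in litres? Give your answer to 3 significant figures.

465000 litres

Depth: 10.403 in × 25.4 = 264.2362 mm.
Area: 0.176 ha = 1760 m².
1 mm over 1 m² is 1 L, so volume = 264.2362 × 1760 = 465055.71 L ≈ 465000 L.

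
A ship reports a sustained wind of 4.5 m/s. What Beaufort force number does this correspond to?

Beaufort force 3

4.5 m/s lies in the Beaufort 3 band (gentle breeze, 3.4–5.4 m/s).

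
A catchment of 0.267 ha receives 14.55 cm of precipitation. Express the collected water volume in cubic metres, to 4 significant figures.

Depth: 14.55 cm × 10 = 145.5 mm.
Area: 0.267 ha = 2670 m².
1 mm over 1 m² is 1 L, so volume = 145.5 × 2670 = 388485 L = 388.5 m³.

388.5 cubic metres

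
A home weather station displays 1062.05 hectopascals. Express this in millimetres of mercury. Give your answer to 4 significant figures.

1 hPa = 0.750062 mmHg, so 1062.05 × 0.750062 = 796.6 mmHg.

796.6 mmHg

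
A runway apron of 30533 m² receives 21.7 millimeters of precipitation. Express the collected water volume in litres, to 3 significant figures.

1 mm over 1 m² is 1 L, so volume = 21.7 × 30533 = 662566.1 L ≈ 663000 L.

663000 litres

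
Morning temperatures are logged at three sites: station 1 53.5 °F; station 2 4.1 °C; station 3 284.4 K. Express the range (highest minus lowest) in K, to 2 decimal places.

station 1: 53.5 °F = 11.944 °C.
station 3: 284.4 K = 11.250 °C.
Spread: 11.944 − 4.100 = 7.844 °C.

7.84 K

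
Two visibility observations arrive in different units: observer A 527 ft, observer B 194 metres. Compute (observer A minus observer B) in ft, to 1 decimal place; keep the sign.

observer B: 194 m = 636.483 ft.
Difference: 527.000 − 636.483 = -109.5 ft.

-109.5 ft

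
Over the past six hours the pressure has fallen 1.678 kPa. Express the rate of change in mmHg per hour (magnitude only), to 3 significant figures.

2.10 mmHg per hour

1.678 kPa / 6 h × 7.50062 mmHg/kPa = 2.10 mmHg/h.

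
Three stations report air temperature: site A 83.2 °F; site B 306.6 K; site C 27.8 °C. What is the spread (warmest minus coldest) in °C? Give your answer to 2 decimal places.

site A: 83.2 °F = 28.444 °C.
site B: 306.6 K = 33.450 °C.
Spread: 33.450 − 27.800 = 5.650 °C.

5.65 °C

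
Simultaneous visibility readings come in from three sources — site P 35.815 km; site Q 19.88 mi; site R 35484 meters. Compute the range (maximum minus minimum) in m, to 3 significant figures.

3820 m

site P: 35.815 km = 35815.00 m.
site Q: 19.88 SM = 31993.76 m.
Spread: 35815.00 − 31993.76 = 3820 m.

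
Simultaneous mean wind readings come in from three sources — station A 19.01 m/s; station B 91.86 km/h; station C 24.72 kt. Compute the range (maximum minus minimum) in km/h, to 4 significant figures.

46.08 km/h

station A: 19.01 m/s = 68.4360 km/h.
station C: 24.72 kt = 45.7814 km/h.
Spread: 91.8600 − 45.7814 = 46.08 km/h.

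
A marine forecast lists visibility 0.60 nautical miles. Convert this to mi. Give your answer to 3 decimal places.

1 nmi = 1.15078 SM, so 0.60 × 1.15078 = 0.690 SM.

0.690 SM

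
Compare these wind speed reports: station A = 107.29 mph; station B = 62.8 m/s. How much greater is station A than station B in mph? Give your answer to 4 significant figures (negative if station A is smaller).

-33.19 mph

station B: 62.8 m/s = 140.4796 mph.
Difference: 107.2900 − 140.4796 = -33.19 mph.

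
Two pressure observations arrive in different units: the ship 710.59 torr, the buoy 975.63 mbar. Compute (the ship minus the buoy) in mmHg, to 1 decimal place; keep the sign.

the buoy: 975.63 mb = 731.783 mmHg.
Difference: 710.590 − 731.783 = -21.2 mmHg.

-21.2 mmHg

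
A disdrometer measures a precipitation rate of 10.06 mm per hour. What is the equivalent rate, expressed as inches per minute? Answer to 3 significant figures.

10.06 mm/hour × 0.0393701 in/mm × 0.0166667 hour/minute = 0.00660 in/minute.

0.00660 in/minute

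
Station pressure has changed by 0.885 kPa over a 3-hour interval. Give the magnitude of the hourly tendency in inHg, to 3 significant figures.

0.885 kPa / 3 h × 0.2953 inHg/kPa = 0.0871 inHg/h.

0.0871 inHg per hour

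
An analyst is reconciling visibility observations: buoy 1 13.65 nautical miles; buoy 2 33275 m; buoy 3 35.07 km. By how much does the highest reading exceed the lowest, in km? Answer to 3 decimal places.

buoy 1: 13.65 nmi = 25.27980 km.
buoy 2: 33275 m = 33.27500 km.
Spread: 35.07000 − 25.27980 = 9.790 km.

9.790 km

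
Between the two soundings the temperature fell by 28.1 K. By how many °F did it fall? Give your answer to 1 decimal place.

A change of 1 °C equals a change of 1.8 °F: Δ°F = 28.1 × 1.8 = 50.6 °F.

50.6 °F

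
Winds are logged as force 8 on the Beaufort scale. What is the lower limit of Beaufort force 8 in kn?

34 kt

Beaufort 8 (gale) spans 34–40 knots.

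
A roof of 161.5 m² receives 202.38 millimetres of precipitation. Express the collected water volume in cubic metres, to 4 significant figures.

1 mm over 1 m² is 1 L, so volume = 202.38 × 161.5 = 32684.37 L = 32.68 m³.

32.68 cubic metres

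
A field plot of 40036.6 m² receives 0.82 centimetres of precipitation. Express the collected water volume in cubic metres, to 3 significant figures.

Depth: 0.82 cm × 10 = 8.2 mm.
1 mm over 1 m² is 1 L, so volume = 8.2 × 40036.6 = 328300.12 L = 328 m³.

328 cubic metres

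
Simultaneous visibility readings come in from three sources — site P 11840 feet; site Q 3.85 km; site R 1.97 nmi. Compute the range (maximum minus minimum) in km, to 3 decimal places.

0.241 km

site P: 11840 ft = 3.60883 km.
site R: 1.97 nmi = 3.64844 km.
Spread: 3.85000 − 3.60883 = 0.241 km.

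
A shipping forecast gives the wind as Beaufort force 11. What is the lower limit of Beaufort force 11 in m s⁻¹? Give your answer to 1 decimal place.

28.5 m/s

Beaufort 11 (violent storm) spans 28.5–32.6 m/s.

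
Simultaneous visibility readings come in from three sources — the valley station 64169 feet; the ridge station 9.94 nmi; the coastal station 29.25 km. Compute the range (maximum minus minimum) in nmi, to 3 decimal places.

the valley station: 64169 ft = 10.56086 nmi.
the coastal station: 29.25 km = 15.79374 nmi.
Spread: 15.79374 − 9.94000 = 5.854 nmi.

5.854 nmi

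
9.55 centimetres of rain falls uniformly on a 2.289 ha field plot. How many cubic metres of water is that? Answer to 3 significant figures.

Depth: 9.55 cm × 10 = 95.5 mm.
Area: 2.289 ha = 22890 m².
1 mm over 1 m² is 1 L, so volume = 95.5 × 22890 = 2185995 L = 2190 m³.

2190 cubic metres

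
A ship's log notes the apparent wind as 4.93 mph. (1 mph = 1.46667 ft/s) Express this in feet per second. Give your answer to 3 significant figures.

7.23 ft/s

1 mph = 1.46667 ft/s, so 4.93 × 1.46667 = 7.23 ft/s.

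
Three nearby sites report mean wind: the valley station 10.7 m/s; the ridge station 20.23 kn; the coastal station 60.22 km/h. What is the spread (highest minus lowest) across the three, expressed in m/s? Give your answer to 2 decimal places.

6.32 m/s

the ridge station: 20.23 kt = 10.4072 m/s.
the coastal station: 60.22 km/h = 16.7278 m/s.
Spread: 16.7278 − 10.4072 = 6.32 m/s.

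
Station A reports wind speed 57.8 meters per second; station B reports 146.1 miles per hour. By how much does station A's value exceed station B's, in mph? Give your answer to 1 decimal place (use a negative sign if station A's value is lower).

-16.8 mph

station A: 57.8 m/s = 129.295 mph.
Difference: 129.295 − 146.100 = -16.8 mph.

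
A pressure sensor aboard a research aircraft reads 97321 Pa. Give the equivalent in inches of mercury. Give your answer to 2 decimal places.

28.74 inHg

1 Pa = 0.0002953 inHg, so 97321 × 0.0002953 = 28.74 inHg.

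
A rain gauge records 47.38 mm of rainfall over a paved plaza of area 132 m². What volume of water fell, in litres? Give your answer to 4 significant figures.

6254 litres

1 mm over 1 m² is 1 L, so volume = 47.38 × 132 = 6254.16 L ≈ 6254 L.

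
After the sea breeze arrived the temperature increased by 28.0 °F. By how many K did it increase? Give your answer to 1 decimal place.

Converting a difference, only the 9/5 scale factor applies: ΔK = 28.0 × 0.5556 = 15.6 K.

15.6 K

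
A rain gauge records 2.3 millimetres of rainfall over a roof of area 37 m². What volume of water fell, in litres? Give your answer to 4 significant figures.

1 mm over 1 m² is 1 L, so volume = 2.3 × 37 = 85.1 L ≈ 85.10 L.

85.10 litres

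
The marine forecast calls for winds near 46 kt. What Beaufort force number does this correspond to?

Beaufort force 9

46 kt lies in the Beaufort 9 band (strong gale, 41–47 kt).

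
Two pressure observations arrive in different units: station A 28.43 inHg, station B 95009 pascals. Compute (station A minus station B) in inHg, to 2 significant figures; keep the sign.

station B: 95009 Pa = 28.0561 inHg.
Difference: 28.4300 − 28.0561 = 0.37 inHg.

0.37 inHg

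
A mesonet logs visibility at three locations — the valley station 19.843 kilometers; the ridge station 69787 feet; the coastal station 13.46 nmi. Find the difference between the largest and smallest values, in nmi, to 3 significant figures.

the valley station: 19.843 km = 10.7144 nmi.
the ridge station: 69787 ft = 11.4855 nmi.
Spread: 13.4600 − 10.7144 = 2.75 nmi.

2.75 nmi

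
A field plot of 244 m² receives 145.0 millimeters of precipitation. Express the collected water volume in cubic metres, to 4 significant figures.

35.38 cubic metres

1 mm over 1 m² is 1 L, so volume = 145 × 244 = 35380 L = 35.38 m³.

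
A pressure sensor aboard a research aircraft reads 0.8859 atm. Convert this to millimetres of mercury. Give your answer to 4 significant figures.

1 atm = 760 mmHg, so 0.8859 × 760 = 673.3 mmHg.

673.3 mmHg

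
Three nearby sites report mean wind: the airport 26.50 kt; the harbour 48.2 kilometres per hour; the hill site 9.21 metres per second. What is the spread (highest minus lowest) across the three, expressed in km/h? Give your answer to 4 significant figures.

the airport: 26.50 kt = 49.0780 km/h.
the hill site: 9.21 m/s = 33.1560 km/h.
Spread: 49.0780 − 33.1560 = 15.92 km/h.

15.92 km/h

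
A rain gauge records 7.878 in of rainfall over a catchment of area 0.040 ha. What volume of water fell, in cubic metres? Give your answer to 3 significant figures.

Depth: 7.878 in × 25.4 = 200.1012 mm.
Area: 0.040 ha = 400 m².
1 mm over 1 m² is 1 L, so volume = 200.1012 × 400 = 80040.48 L = 80.0 m³.

80.0 cubic metres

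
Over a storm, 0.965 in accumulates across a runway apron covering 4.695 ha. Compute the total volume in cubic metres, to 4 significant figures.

1151 cubic metres

Depth: 0.965 in × 25.4 = 24.511 mm.
Area: 4.695 ha = 46950 m².
1 mm over 1 m² is 1 L, so volume = 24.511 × 46950 = 1150791.4 L = 1151 m³.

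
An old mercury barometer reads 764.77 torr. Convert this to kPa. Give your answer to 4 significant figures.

102.0 kPa

1 mmHg = 0.133322 kPa, so 764.77 × 0.133322 = 102.0 kPa.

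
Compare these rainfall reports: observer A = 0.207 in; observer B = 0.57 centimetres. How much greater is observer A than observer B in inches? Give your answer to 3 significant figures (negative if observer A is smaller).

observer B: 0.57 cm = 0.224409 in.
Difference: 0.207000 − 0.224409 = -0.0174 in.

-0.0174 in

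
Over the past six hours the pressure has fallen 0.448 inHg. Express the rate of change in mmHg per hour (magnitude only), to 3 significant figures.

1.90 mmHg per hour

0.448 inHg / 6 h × 25.4 mmHg/inHg = 1.90 mmHg/h.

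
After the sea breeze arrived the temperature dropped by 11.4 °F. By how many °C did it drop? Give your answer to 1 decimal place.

A change of 1 °C equals a change of 1.8 °F: Δ°C = 11.4 × 0.5556 = 6.3 °C.

6.3 °C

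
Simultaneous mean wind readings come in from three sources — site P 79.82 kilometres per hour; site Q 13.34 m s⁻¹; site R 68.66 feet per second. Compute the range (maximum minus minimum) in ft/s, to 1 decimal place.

29.0 ft/s

site P: 79.82 km/h = 72.744 ft/s.
site Q: 13.34 m/s = 43.766 ft/s.
Spread: 72.744 − 43.766 = 29.0 ft/s.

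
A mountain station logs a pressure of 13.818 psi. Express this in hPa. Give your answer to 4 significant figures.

952.7 hPa

1 psi = 68.9476 hPa, so 13.818 × 68.9476 = 952.7 hPa.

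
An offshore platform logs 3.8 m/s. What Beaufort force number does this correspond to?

3.8 m/s lies in the Beaufort 3 band (gentle breeze, 3.4–5.4 m/s).

Beaufort force 3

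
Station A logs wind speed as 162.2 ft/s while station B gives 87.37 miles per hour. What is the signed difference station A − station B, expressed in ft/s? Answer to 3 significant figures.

34.1 ft/s

station B: 87.37 mph = 128.143 ft/s.
Difference: 162.200 − 128.143 = 34.1 ft/s.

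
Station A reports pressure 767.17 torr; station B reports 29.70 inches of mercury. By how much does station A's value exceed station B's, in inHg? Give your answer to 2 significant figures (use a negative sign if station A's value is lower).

0.50 inHg

station A: 767.17 mmHg = 30.2035 inHg.
Difference: 30.2035 − 29.7000 = 0.50 inHg.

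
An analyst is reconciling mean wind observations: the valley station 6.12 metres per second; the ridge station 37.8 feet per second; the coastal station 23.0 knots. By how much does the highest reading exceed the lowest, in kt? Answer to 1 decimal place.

11.1 kt

the valley station: 6.12 m/s = 11.896 kt.
the ridge station: 37.8 ft/s = 22.396 kt.
Spread: 23.000 − 11.896 = 11.1 kt.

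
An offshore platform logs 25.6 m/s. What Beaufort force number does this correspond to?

25.6 m/s lies in the Beaufort 10 band (storm, 24.5–28.4 m/s).

Beaufort force 10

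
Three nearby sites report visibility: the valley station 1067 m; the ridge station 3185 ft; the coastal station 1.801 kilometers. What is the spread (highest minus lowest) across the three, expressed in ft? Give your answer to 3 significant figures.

2720 ft

the valley station: 1067 m = 3500.66 ft.
the coastal station: 1.801 km = 5908.79 ft.
Spread: 5908.79 − 3185.00 = 2720 ft.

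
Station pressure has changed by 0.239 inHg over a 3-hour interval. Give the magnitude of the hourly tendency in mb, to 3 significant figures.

0.239 inHg / 3 h × 33.8639 mb/inHg = 2.70 mb/h.

2.70 mb per hour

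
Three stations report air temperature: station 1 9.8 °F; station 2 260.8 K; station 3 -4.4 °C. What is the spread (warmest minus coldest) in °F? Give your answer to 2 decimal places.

14.31 °F

station 1: 9.8 °F = -12.333 °C.
station 2: 260.8 K = -12.350 °C.
Spread: (-4.400) − (-12.350) = 7.950 °C = 14.31 °F.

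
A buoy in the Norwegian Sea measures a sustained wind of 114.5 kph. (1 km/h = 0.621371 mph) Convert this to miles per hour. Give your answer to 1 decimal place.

1 km/h = 0.621371 mph, so 114.5 × 0.621371 = 71.1 mph.

71.1 mph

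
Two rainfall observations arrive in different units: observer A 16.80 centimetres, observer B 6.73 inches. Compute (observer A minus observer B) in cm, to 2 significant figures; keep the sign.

-0.29 cm

observer B: 6.73 in = 17.0942 cm.
Difference: 16.8000 − 17.0942 = -0.29 cm.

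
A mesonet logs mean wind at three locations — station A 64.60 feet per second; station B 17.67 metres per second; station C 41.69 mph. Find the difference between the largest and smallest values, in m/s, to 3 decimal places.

station A: 64.60 ft/s = 19.69008 m/s.
station C: 41.69 mph = 18.63710 m/s.
Spread: 19.69008 − 17.67000 = 2.020 m/s.

2.020 m/s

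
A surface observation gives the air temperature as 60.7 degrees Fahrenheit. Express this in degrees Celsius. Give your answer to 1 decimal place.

°C = (°F − 32) × 5/9 = (60.7 − 32) / 1.8 = 15.9 °C.

15.9 °C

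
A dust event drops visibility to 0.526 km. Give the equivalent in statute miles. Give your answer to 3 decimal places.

0.327 SM

1 km = 0.621371 SM, so 0.526 × 0.621371 = 0.327 SM.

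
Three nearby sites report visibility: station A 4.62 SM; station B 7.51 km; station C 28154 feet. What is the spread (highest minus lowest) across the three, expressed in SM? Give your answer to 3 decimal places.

station B: 7.51 km = 4.66650 SM.
station C: 28154 ft = 5.33220 SM.
Spread: 5.33220 − 4.62000 = 0.712 SM.

0.712 SM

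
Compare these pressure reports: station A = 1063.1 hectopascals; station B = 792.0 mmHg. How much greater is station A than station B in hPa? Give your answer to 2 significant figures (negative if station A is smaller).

7.2 hPa

station B: 792.0 mmHg = 1055.913 hPa.
Difference: 1063.100 − 1055.913 = 7.2 hPa.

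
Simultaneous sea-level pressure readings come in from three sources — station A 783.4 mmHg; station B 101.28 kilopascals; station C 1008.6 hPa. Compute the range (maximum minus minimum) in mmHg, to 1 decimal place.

26.9 mmHg

station B: 101.28 kPa = 759.662 mmHg.
station C: 1008.6 hPa = 756.512 mmHg.
Spread: 783.400 − 756.512 = 26.9 mmHg.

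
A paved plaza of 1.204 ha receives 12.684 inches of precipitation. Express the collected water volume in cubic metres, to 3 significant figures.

3880 cubic metres

Depth: 12.684 in × 25.4 = 322.1736 mm.
Area: 1.204 ha = 12040 m².
1 mm over 1 m² is 1 L, so volume = 322.1736 × 12040 = 3878970.1 L = 3880 m³.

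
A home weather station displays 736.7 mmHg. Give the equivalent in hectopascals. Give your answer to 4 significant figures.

1 mmHg = 1.33322 hPa, so 736.7 × 1.33322 = 982.2 hPa.

982.2 hPa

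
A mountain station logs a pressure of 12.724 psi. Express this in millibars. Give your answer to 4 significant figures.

877.3 mb

1 psi = 68.9476 mb, so 12.724 × 68.9476 = 877.3 mb.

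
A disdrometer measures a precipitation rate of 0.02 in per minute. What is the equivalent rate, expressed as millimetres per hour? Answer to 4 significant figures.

30.48 mm/hour

0.02 in/minute × 25.4 mm/in × 60 minute/hour = 30.48 mm/hour.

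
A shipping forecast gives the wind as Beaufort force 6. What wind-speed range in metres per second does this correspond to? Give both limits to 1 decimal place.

Beaufort 6 (strong breeze) spans 10.8–13.8 m/s.

10.8 to 13.8 m/s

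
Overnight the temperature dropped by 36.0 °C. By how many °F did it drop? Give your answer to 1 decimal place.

64.8 °F

A change of 1 °C equals a change of 1.8 °F: Δ°F = 36.0 × 1.8 = 64.8 °F.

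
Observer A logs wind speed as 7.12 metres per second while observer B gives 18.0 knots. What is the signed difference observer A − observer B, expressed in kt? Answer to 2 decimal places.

observer A: 7.12 m/s = 13.8402 kt.
Difference: 13.8402 − 18.0000 = -4.16 kt.

-4.16 kt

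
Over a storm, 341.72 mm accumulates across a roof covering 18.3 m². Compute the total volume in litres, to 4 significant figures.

6253 litres

1 mm over 1 m² is 1 L, so volume = 341.72 × 18.3 = 6253.476 L ≈ 6253 L.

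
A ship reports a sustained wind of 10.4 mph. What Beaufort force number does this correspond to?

10.4 mph = 4.6 m/s, which is Beaufort 3 (gentle breeze, 3.4–5.4 m/s).

Beaufort force 3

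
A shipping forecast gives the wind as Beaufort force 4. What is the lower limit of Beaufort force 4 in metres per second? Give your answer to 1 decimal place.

Beaufort 4 (moderate breeze) spans 5.5–7.9 m/s.

5.5 m/s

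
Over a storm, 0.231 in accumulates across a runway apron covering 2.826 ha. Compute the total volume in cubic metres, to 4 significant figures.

165.8 cubic metres

Depth: 0.231 in × 25.4 = 5.8674 mm.
Area: 2.826 ha = 28260 m².
1 mm over 1 m² is 1 L, so volume = 5.8674 × 28260 = 165812.72 L = 165.8 m³.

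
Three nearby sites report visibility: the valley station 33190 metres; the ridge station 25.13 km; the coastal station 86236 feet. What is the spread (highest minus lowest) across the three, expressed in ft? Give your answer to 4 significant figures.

26440 ft

the valley station: 33190 m = 108891.08 ft.
the ridge station: 25.13 km = 82447.51 ft.
Spread: 108891.08 − 82447.51 = 26440 ft.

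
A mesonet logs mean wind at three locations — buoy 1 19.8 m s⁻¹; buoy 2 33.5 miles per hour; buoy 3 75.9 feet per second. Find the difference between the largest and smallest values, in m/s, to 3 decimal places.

buoy 2: 33.5 mph = 14.97584 m/s.
buoy 3: 75.9 ft/s = 23.13432 m/s.
Spread: 23.13432 − 14.97584 = 8.158 m/s.

8.158 m/s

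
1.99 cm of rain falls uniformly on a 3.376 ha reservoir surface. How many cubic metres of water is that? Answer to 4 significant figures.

Depth: 1.99 cm × 10 = 19.9 mm.
Area: 3.376 ha = 33760 m².
1 mm over 1 m² is 1 L, so volume = 19.9 × 33760 = 671824 L = 671.8 m³.

671.8 cubic metres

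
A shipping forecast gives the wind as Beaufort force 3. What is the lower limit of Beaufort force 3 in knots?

Beaufort 3 (gentle breeze) spans 7–10 knots.

7 kt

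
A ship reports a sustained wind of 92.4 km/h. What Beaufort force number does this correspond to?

92.4 km/h = 25.7 m/s, which is Beaufort 10 (storm, 24.5–28.4 m/s).

Beaufort force 10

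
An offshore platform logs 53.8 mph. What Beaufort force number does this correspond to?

53.8 mph = 24.1 m/s, which is Beaufort 9 (strong gale, 20.8–24.4 m/s).

Beaufort force 9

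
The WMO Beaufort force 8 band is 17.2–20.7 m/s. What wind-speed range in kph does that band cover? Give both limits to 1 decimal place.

17.2–20.7 m/s × 3.6 = 61.9–74.5 km/h.

61.9 to 74.5 km/h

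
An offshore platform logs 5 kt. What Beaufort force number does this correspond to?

5 kt lies in the Beaufort 2 band (light breeze, 4–6 kt).

Beaufort force 2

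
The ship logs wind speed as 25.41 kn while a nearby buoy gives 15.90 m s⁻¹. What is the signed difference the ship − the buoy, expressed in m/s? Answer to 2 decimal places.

-2.83 m/s

the ship: 25.41 kt = 13.0720 m/s.
Difference: 13.0720 − 15.9000 = -2.83 m/s.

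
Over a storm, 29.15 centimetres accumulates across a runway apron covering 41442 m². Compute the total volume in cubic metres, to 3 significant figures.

12100 cubic metres

Depth: 29.15 cm × 10 = 291.5 mm.
1 mm over 1 m² is 1 L, so volume = 291.5 × 41442 = 12080343 L = 12100 m³.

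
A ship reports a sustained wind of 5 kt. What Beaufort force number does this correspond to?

5 kt lies in the Beaufort 2 band (light breeze, 4–6 kt).

Beaufort force 2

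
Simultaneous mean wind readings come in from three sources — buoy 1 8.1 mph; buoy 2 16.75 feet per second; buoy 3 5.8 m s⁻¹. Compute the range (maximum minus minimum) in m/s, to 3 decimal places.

buoy 1: 8.1 mph = 3.62102 m/s.
buoy 2: 16.75 ft/s = 5.10540 m/s.
Spread: 5.80000 − 3.62102 = 2.179 m/s.

2.179 m/s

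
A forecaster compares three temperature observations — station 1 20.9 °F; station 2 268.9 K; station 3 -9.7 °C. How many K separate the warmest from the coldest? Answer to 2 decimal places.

5.45 K

station 1: 20.9 °F = -6.167 °C.
station 2: 268.9 K = -4.250 °C.
Spread: (-4.250) − (-9.700) = 5.450 °C.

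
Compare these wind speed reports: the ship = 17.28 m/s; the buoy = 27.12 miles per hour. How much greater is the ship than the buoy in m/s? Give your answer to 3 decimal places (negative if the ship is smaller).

5.156 m/s

the buoy: 27.12 mph = 12.12372 m/s.
Difference: 17.28000 − 12.12372 = 5.156 m/s.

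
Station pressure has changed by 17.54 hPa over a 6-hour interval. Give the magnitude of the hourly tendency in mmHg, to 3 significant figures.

17.54 hPa / 6 h × 0.750062 mmHg/hPa = 2.19 mmHg/h.

2.19 mmHg per hour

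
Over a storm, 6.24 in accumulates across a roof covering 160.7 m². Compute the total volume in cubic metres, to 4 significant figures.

Depth: 6.24 in × 25.4 = 158.496 mm.
1 mm over 1 m² is 1 L, so volume = 158.496 × 160.7 = 25470.307 L = 25.47 m³.

25.47 cubic metres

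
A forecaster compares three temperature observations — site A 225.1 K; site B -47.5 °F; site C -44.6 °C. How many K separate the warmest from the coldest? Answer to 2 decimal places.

site A: 225.1 K = -48.050 °C.
site B: -47.5 °F = -44.167 °C.
Spread: (-44.167) − (-48.050) = 3.883 °C.

3.88 K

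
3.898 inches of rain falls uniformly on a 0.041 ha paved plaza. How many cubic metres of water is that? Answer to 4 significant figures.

Depth: 3.898 in × 25.4 = 99.0092 mm.
Area: 0.041 ha = 410 m².
1 mm over 1 m² is 1 L, so volume = 99.0092 × 410 = 40593.772 L = 40.59 m³.

40.59 cubic metres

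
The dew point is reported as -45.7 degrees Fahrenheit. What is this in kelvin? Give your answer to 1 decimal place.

First to °C: -43.17 °C.
Then to K: 230.0 K.

230.0 K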